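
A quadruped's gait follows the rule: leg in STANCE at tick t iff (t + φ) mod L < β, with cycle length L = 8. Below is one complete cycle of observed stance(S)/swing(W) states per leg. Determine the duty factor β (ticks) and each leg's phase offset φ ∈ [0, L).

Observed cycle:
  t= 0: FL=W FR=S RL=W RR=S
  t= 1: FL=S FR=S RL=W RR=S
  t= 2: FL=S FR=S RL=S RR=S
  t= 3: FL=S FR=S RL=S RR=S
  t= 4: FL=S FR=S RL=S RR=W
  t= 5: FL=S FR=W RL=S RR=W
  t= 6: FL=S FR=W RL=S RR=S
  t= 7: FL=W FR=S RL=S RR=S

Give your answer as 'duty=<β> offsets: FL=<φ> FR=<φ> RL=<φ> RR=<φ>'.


duty β = stance ticks per leg = 6
FL: stance ticks = 6; W→S at t=1 → φ=7
FR: stance ticks = 6; W→S at t=7 → φ=1
RL: stance ticks = 6; W→S at t=2 → φ=6
RR: stance ticks = 6; W→S at t=6 → φ=2

duty=6 offsets: FL=7 FR=1 RL=6 RR=2


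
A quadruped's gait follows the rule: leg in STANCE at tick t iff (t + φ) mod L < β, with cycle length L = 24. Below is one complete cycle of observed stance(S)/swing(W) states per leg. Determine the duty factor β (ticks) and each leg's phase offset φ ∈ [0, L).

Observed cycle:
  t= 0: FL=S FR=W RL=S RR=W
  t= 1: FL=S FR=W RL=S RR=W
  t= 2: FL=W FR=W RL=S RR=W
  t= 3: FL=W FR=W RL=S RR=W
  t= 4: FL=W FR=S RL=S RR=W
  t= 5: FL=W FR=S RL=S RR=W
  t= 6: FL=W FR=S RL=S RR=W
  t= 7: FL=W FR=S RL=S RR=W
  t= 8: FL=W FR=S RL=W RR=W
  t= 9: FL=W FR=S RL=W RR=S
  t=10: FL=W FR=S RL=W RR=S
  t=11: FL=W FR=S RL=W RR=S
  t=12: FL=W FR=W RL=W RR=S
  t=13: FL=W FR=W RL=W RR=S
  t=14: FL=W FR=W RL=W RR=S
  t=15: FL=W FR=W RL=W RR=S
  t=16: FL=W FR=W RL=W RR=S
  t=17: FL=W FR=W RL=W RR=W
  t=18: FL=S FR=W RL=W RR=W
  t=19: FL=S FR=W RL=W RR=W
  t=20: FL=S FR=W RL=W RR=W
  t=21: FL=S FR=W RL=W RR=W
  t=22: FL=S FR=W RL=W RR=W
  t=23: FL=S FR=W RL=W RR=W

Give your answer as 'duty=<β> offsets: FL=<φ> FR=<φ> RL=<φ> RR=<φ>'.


duty=8 offsets: FL=6 FR=20 RL=0 RR=15

duty β = stance ticks per leg = 8
FL: stance ticks = 8; W→S at t=18 → φ=6
FR: stance ticks = 8; W→S at t=4 → φ=20
RL: stance ticks = 8; W→S at t=0 → φ=0
RR: stance ticks = 8; W→S at t=9 → φ=15


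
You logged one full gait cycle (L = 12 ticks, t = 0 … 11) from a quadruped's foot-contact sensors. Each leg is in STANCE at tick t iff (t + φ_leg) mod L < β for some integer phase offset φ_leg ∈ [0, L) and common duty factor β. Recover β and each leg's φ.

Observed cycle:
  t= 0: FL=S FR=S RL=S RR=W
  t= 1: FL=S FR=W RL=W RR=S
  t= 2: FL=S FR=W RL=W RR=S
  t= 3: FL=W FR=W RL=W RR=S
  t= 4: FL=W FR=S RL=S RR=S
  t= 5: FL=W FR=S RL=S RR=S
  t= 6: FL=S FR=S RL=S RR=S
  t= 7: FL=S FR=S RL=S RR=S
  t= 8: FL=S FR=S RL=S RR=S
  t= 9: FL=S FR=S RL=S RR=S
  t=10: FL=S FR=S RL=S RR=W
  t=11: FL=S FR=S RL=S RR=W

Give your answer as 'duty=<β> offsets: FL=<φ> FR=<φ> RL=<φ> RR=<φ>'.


duty β = stance ticks per leg = 9
FL: stance ticks = 9; W→S at t=6 → φ=6
FR: stance ticks = 9; W→S at t=4 → φ=8
RL: stance ticks = 9; W→S at t=4 → φ=8
RR: stance ticks = 9; W→S at t=1 → φ=11

duty=9 offsets: FL=6 FR=8 RL=8 RR=11


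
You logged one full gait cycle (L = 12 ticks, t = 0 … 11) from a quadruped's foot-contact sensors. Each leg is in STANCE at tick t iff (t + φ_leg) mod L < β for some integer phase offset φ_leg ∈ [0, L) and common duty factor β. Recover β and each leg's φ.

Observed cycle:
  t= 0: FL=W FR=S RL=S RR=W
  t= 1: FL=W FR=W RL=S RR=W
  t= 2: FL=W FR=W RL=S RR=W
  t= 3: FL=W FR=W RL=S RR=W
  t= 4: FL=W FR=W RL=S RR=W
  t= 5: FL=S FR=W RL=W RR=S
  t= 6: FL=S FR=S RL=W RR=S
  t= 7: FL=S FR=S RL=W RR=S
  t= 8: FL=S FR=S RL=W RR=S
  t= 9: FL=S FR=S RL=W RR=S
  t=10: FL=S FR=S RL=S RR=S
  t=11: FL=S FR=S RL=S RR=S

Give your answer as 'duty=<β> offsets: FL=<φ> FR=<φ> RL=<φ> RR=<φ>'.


duty=7 offsets: FL=7 FR=6 RL=2 RR=7

duty β = stance ticks per leg = 7
FL: stance ticks = 7; W→S at t=5 → φ=7
FR: stance ticks = 7; W→S at t=6 → φ=6
RL: stance ticks = 7; W→S at t=10 → φ=2
RR: stance ticks = 7; W→S at t=5 → φ=7


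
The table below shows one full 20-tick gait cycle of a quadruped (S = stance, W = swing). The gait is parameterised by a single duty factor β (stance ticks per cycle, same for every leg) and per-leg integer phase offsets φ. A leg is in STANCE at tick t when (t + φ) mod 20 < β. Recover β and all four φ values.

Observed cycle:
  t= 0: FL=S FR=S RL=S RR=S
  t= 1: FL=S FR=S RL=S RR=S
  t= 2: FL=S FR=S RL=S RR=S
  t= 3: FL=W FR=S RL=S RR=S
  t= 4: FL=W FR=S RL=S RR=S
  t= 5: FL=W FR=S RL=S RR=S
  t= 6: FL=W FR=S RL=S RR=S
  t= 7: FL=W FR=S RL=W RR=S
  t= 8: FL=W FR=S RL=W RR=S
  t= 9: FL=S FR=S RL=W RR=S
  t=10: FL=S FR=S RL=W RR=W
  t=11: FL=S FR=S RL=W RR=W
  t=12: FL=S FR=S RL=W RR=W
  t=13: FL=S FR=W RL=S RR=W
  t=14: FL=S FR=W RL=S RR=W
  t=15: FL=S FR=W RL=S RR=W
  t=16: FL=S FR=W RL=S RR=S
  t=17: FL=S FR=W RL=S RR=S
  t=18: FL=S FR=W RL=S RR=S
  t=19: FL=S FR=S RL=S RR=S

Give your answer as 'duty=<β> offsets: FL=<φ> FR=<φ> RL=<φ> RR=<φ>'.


duty=14 offsets: FL=11 FR=1 RL=7 RR=4

duty β = stance ticks per leg = 14
FL: stance ticks = 14; W→S at t=9 → φ=11
FR: stance ticks = 14; W→S at t=19 → φ=1
RL: stance ticks = 14; W→S at t=13 → φ=7
RR: stance ticks = 14; W→S at t=16 → φ=4


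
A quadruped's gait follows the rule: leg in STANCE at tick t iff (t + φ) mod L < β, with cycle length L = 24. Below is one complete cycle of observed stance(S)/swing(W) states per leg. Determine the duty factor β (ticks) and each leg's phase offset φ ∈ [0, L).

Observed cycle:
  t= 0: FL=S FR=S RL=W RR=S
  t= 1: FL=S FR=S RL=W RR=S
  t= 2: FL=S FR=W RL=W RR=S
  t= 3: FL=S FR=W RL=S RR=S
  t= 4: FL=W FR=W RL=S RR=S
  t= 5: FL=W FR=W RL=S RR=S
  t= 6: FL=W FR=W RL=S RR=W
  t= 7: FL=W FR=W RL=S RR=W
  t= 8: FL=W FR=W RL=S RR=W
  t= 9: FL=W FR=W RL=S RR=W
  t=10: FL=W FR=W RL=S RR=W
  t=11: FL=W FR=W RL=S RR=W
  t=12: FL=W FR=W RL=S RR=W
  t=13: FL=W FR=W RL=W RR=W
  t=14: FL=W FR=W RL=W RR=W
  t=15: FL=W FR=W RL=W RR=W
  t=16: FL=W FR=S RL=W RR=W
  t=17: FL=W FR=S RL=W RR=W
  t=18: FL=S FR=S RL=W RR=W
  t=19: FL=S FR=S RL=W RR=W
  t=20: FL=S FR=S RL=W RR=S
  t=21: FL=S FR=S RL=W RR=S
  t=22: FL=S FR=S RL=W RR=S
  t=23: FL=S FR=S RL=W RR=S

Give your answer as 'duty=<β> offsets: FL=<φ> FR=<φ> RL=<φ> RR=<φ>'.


duty=10 offsets: FL=6 FR=8 RL=21 RR=4

duty β = stance ticks per leg = 10
FL: stance ticks = 10; W→S at t=18 → φ=6
FR: stance ticks = 10; W→S at t=16 → φ=8
RL: stance ticks = 10; W→S at t=3 → φ=21
RR: stance ticks = 10; W→S at t=20 → φ=4


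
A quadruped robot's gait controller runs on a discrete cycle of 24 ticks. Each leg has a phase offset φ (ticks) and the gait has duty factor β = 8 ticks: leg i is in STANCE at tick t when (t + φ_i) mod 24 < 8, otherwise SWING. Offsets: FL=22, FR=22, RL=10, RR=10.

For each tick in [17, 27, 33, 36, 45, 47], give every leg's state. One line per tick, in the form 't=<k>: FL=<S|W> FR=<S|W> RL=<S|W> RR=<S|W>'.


t=17: phase=(15,15,3,3) vs β=8 → FL=W FR=W RL=S RR=S
t=27: phase=(1,1,13,13) vs β=8 → FL=S FR=S RL=W RR=W
t=33: phase=(7,7,19,19) vs β=8 → FL=S FR=S RL=W RR=W
t=36: phase=(10,10,22,22) vs β=8 → FL=W FR=W RL=W RR=W
t=45: phase=(19,19,7,7) vs β=8 → FL=W FR=W RL=S RR=S
t=47: phase=(21,21,9,9) vs β=8 → FL=W FR=W RL=W RR=W

t=17: FL=W FR=W RL=S RR=S
t=27: FL=S FR=S RL=W RR=W
t=33: FL=S FR=S RL=W RR=W
t=36: FL=W FR=W RL=W RR=W
t=45: FL=W FR=W RL=S RR=S
t=47: FL=W FR=W RL=W RR=W


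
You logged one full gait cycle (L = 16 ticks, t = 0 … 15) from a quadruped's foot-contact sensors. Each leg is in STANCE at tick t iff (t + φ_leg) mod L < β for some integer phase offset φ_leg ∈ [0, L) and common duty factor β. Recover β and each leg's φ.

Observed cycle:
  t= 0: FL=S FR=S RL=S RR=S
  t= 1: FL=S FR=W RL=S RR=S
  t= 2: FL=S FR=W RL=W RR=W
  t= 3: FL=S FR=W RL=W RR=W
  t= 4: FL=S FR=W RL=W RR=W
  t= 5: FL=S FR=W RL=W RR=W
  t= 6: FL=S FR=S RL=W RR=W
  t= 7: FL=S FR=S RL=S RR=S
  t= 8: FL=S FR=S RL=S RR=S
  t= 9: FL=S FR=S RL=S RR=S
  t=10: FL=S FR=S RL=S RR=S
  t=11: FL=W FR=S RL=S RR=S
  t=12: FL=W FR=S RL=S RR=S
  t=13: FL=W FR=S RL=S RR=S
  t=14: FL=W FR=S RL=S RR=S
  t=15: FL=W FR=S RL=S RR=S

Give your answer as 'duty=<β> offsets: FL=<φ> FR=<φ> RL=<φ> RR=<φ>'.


duty=11 offsets: FL=0 FR=10 RL=9 RR=9

duty β = stance ticks per leg = 11
FL: stance ticks = 11; W→S at t=0 → φ=0
FR: stance ticks = 11; W→S at t=6 → φ=10
RL: stance ticks = 11; W→S at t=7 → φ=9
RR: stance ticks = 11; W→S at t=7 → φ=9


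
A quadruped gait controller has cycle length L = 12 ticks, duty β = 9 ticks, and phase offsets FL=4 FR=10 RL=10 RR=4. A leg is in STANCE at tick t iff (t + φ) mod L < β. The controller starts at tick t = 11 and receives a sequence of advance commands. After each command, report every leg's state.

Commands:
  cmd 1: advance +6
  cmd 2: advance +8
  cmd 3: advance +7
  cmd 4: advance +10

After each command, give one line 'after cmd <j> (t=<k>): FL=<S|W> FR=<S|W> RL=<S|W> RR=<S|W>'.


after cmd 1 (t=17): FL=W FR=S RL=S RR=W
after cmd 2 (t=25): FL=S FR=W RL=W RR=S
after cmd 3 (t=32): FL=S FR=S RL=S RR=S
after cmd 4 (t=42): FL=W FR=S RL=S RR=W

start t=11: FL=S FR=W RL=W RR=S
cmd 1: advance +6 → t=17, phase=(9,3,3,9) → FL=W FR=S RL=S RR=W
cmd 2: advance +8 → t=25, phase=(5,11,11,5) → FL=S FR=W RL=W RR=S
cmd 3: advance +7 → t=32, phase=(0,6,6,0) → FL=S FR=S RL=S RR=S
cmd 4: advance +10 → t=42, phase=(10,4,4,10) → FL=W FR=S RL=S RR=W


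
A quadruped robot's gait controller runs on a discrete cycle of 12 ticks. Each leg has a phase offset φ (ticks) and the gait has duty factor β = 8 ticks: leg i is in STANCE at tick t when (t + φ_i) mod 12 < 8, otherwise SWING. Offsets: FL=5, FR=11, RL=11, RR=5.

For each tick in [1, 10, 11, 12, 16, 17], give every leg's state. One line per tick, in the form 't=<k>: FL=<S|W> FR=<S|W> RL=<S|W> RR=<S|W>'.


t=1: phase=(6,0,0,6) vs β=8 → FL=S FR=S RL=S RR=S
t=10: phase=(3,9,9,3) vs β=8 → FL=S FR=W RL=W RR=S
t=11: phase=(4,10,10,4) vs β=8 → FL=S FR=W RL=W RR=S
t=12: phase=(5,11,11,5) vs β=8 → FL=S FR=W RL=W RR=S
t=16: phase=(9,3,3,9) vs β=8 → FL=W FR=S RL=S RR=W
t=17: phase=(10,4,4,10) vs β=8 → FL=W FR=S RL=S RR=W

t=1: FL=S FR=S RL=S RR=S
t=10: FL=S FR=W RL=W RR=S
t=11: FL=S FR=W RL=W RR=S
t=12: FL=S FR=W RL=W RR=S
t=16: FL=W FR=S RL=S RR=W
t=17: FL=W FR=S RL=S RR=W


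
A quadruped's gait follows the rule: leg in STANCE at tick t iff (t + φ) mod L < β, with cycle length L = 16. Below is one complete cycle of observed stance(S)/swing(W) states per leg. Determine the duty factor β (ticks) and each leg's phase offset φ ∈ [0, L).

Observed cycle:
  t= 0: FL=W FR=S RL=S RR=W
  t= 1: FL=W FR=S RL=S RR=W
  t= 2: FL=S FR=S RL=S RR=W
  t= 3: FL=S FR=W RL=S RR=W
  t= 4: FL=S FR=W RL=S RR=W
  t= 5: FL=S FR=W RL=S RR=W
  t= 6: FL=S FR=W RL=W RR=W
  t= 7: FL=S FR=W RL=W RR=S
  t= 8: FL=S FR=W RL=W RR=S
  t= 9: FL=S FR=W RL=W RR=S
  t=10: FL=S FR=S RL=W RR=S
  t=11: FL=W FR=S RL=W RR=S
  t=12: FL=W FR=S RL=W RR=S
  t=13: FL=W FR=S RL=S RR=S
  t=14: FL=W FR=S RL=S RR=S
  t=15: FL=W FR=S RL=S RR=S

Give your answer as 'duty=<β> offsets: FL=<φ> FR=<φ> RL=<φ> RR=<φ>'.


duty β = stance ticks per leg = 9
FL: stance ticks = 9; W→S at t=2 → φ=14
FR: stance ticks = 9; W→S at t=10 → φ=6
RL: stance ticks = 9; W→S at t=13 → φ=3
RR: stance ticks = 9; W→S at t=7 → φ=9

duty=9 offsets: FL=14 FR=6 RL=3 RR=9


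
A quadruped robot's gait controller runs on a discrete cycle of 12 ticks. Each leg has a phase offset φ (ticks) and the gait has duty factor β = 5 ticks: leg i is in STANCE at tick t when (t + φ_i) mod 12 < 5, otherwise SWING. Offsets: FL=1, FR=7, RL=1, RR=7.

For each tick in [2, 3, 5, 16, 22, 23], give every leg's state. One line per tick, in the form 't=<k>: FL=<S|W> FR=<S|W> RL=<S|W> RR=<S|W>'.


t=2: phase=(3,9,3,9) vs β=5 → FL=S FR=W RL=S RR=W
t=3: phase=(4,10,4,10) vs β=5 → FL=S FR=W RL=S RR=W
t=5: phase=(6,0,6,0) vs β=5 → FL=W FR=S RL=W RR=S
t=16: phase=(5,11,5,11) vs β=5 → FL=W FR=W RL=W RR=W
t=22: phase=(11,5,11,5) vs β=5 → FL=W FR=W RL=W RR=W
t=23: phase=(0,6,0,6) vs β=5 → FL=S FR=W RL=S RR=W

t=2: FL=S FR=W RL=S RR=W
t=3: FL=S FR=W RL=S RR=W
t=5: FL=W FR=S RL=W RR=S
t=16: FL=W FR=W RL=W RR=W
t=22: FL=W FR=W RL=W RR=W
t=23: FL=S FR=W RL=S RR=W


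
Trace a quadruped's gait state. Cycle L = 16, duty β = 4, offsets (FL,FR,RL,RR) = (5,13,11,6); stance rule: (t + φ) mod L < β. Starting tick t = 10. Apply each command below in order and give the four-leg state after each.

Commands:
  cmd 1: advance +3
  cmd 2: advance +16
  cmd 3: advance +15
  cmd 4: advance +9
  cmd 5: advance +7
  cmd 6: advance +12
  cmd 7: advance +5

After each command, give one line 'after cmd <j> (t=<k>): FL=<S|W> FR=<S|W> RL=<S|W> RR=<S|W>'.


start t=10: FL=W FR=W RL=W RR=S
cmd 1: advance +3 → t=13, phase=(2,10,8,3) → FL=S FR=W RL=W RR=S
cmd 2: advance +16 → t=29, phase=(2,10,8,3) → FL=S FR=W RL=W RR=S
cmd 3: advance +15 → t=44, phase=(1,9,7,2) → FL=S FR=W RL=W RR=S
cmd 4: advance +9 → t=53, phase=(10,2,0,11) → FL=W FR=S RL=S RR=W
cmd 5: advance +7 → t=60, phase=(1,9,7,2) → FL=S FR=W RL=W RR=S
cmd 6: advance +12 → t=72, phase=(13,5,3,14) → FL=W FR=W RL=S RR=W
cmd 7: advance +5 → t=77, phase=(2,10,8,3) → FL=S FR=W RL=W RR=S

after cmd 1 (t=13): FL=S FR=W RL=W RR=S
after cmd 2 (t=29): FL=S FR=W RL=W RR=S
after cmd 3 (t=44): FL=S FR=W RL=W RR=S
after cmd 4 (t=53): FL=W FR=S RL=S RR=W
after cmd 5 (t=60): FL=S FR=W RL=W RR=S
after cmd 6 (t=72): FL=W FR=W RL=S RR=W
after cmd 7 (t=77): FL=S FR=W RL=W RR=S


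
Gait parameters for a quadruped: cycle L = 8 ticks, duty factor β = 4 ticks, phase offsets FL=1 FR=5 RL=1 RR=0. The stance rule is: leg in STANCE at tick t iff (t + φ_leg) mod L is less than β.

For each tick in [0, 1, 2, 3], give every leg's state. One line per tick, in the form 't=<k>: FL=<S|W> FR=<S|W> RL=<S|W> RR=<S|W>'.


t=0: phase=(1,5,1,0) vs β=4 → FL=S FR=W RL=S RR=S
t=1: phase=(2,6,2,1) vs β=4 → FL=S FR=W RL=S RR=S
t=2: phase=(3,7,3,2) vs β=4 → FL=S FR=W RL=S RR=S
t=3: phase=(4,0,4,3) vs β=4 → FL=W FR=S RL=W RR=S

t=0: FL=S FR=W RL=S RR=S
t=1: FL=S FR=W RL=S RR=S
t=2: FL=S FR=W RL=S RR=S
t=3: FL=W FR=S RL=W RR=S


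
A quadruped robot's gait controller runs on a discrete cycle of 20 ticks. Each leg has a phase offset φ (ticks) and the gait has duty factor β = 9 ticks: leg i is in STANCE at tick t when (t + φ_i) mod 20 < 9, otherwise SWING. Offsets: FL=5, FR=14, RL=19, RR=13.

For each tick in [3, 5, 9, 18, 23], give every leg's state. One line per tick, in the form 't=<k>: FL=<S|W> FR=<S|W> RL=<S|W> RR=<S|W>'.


t=3: FL=S FR=W RL=S RR=W
t=5: FL=W FR=W RL=S RR=W
t=9: FL=W FR=S RL=S RR=S
t=18: FL=S FR=W RL=W RR=W
t=23: FL=S FR=W RL=S RR=W

t=3: phase=(8,17,2,16) vs β=9 → FL=S FR=W RL=S RR=W
t=5: phase=(10,19,4,18) vs β=9 → FL=W FR=W RL=S RR=W
t=9: phase=(14,3,8,2) vs β=9 → FL=W FR=S RL=S RR=S
t=18: phase=(3,12,17,11) vs β=9 → FL=S FR=W RL=W RR=W
t=23: phase=(8,17,2,16) vs β=9 → FL=S FR=W RL=S RR=W


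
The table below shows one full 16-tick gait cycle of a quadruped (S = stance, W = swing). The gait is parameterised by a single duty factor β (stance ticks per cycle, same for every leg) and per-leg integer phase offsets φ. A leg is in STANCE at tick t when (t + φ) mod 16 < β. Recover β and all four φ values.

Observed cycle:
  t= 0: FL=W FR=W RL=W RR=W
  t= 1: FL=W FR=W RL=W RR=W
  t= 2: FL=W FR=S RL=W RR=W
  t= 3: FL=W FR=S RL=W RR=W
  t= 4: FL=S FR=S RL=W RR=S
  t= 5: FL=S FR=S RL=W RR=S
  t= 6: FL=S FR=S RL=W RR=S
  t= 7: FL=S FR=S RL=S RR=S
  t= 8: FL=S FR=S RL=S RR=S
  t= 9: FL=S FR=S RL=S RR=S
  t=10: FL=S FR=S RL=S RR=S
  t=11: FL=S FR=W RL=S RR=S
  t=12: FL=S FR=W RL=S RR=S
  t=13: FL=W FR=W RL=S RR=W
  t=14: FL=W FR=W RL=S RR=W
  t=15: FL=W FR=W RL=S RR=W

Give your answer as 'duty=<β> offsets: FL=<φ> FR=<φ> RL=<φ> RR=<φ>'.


duty β = stance ticks per leg = 9
FL: stance ticks = 9; W→S at t=4 → φ=12
FR: stance ticks = 9; W→S at t=2 → φ=14
RL: stance ticks = 9; W→S at t=7 → φ=9
RR: stance ticks = 9; W→S at t=4 → φ=12

duty=9 offsets: FL=12 FR=14 RL=9 RR=12


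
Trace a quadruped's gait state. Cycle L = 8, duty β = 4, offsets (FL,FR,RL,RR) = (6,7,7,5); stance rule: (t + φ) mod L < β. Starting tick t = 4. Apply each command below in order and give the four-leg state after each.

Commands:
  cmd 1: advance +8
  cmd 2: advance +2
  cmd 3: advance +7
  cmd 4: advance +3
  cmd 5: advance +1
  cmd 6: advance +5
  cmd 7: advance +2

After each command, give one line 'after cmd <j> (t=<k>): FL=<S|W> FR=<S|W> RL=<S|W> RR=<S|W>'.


after cmd 1 (t=12): FL=S FR=S RL=S RR=S
after cmd 2 (t=14): FL=W FR=W RL=W RR=S
after cmd 3 (t=21): FL=S FR=W RL=W RR=S
after cmd 4 (t=24): FL=W FR=W RL=W RR=W
after cmd 5 (t=25): FL=W FR=S RL=S RR=W
after cmd 6 (t=30): FL=W FR=W RL=W RR=S
after cmd 7 (t=32): FL=W FR=W RL=W RR=W

start t=4: FL=S FR=S RL=S RR=S
cmd 1: advance +8 → t=12, phase=(2,3,3,1) → FL=S FR=S RL=S RR=S
cmd 2: advance +2 → t=14, phase=(4,5,5,3) → FL=W FR=W RL=W RR=S
cmd 3: advance +7 → t=21, phase=(3,4,4,2) → FL=S FR=W RL=W RR=S
cmd 4: advance +3 → t=24, phase=(6,7,7,5) → FL=W FR=W RL=W RR=W
cmd 5: advance +1 → t=25, phase=(7,0,0,6) → FL=W FR=S RL=S RR=W
cmd 6: advance +5 → t=30, phase=(4,5,5,3) → FL=W FR=W RL=W RR=S
cmd 7: advance +2 → t=32, phase=(6,7,7,5) → FL=W FR=W RL=W RR=W


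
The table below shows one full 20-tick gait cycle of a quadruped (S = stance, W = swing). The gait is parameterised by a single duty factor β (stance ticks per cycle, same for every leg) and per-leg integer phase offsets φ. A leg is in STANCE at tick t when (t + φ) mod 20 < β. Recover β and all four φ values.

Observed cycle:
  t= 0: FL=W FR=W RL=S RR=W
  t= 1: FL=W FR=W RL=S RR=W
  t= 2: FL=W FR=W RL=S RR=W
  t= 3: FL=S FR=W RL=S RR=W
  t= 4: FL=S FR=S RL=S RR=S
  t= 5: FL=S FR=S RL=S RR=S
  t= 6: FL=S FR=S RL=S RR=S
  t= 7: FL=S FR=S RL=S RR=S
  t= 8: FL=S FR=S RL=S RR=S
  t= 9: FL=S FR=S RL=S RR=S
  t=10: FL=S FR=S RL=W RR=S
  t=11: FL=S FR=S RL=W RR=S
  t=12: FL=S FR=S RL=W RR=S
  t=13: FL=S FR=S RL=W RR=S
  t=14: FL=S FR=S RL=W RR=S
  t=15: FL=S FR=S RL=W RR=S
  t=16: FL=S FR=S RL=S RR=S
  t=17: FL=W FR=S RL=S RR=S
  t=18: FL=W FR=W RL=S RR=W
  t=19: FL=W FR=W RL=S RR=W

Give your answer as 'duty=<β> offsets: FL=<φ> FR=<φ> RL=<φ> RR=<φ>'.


duty=14 offsets: FL=17 FR=16 RL=4 RR=16

duty β = stance ticks per leg = 14
FL: stance ticks = 14; W→S at t=3 → φ=17
FR: stance ticks = 14; W→S at t=4 → φ=16
RL: stance ticks = 14; W→S at t=16 → φ=4
RR: stance ticks = 14; W→S at t=4 → φ=16


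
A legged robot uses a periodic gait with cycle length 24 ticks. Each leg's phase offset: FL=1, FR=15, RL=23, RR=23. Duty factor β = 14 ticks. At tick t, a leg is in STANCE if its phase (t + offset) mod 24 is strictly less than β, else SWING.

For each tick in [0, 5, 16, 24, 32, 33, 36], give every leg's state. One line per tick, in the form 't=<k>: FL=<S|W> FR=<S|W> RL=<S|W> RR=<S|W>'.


t=0: FL=S FR=W RL=W RR=W
t=5: FL=S FR=W RL=S RR=S
t=16: FL=W FR=S RL=W RR=W
t=24: FL=S FR=W RL=W RR=W
t=32: FL=S FR=W RL=S RR=S
t=33: FL=S FR=S RL=S RR=S
t=36: FL=S FR=S RL=S RR=S

t=0: phase=(1,15,23,23) vs β=14 → FL=S FR=W RL=W RR=W
t=5: phase=(6,20,4,4) vs β=14 → FL=S FR=W RL=S RR=S
t=16: phase=(17,7,15,15) vs β=14 → FL=W FR=S RL=W RR=W
t=24: phase=(1,15,23,23) vs β=14 → FL=S FR=W RL=W RR=W
t=32: phase=(9,23,7,7) vs β=14 → FL=S FR=W RL=S RR=S
t=33: phase=(10,0,8,8) vs β=14 → FL=S FR=S RL=S RR=S
t=36: phase=(13,3,11,11) vs β=14 → FL=S FR=S RL=S RR=S


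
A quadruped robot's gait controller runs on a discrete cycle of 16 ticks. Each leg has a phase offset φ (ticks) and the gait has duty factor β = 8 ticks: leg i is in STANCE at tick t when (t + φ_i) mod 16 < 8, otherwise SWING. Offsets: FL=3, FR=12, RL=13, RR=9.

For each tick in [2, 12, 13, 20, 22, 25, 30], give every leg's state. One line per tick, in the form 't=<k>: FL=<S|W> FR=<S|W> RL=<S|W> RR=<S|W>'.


t=2: phase=(5,14,15,11) vs β=8 → FL=S FR=W RL=W RR=W
t=12: phase=(15,8,9,5) vs β=8 → FL=W FR=W RL=W RR=S
t=13: phase=(0,9,10,6) vs β=8 → FL=S FR=W RL=W RR=S
t=20: phase=(7,0,1,13) vs β=8 → FL=S FR=S RL=S RR=W
t=22: phase=(9,2,3,15) vs β=8 → FL=W FR=S RL=S RR=W
t=25: phase=(12,5,6,2) vs β=8 → FL=W FR=S RL=S RR=S
t=30: phase=(1,10,11,7) vs β=8 → FL=S FR=W RL=W RR=S

t=2: FL=S FR=W RL=W RR=W
t=12: FL=W FR=W RL=W RR=S
t=13: FL=S FR=W RL=W RR=S
t=20: FL=S FR=S RL=S RR=W
t=22: FL=W FR=S RL=S RR=W
t=25: FL=W FR=S RL=S RR=S
t=30: FL=S FR=W RL=W RR=S


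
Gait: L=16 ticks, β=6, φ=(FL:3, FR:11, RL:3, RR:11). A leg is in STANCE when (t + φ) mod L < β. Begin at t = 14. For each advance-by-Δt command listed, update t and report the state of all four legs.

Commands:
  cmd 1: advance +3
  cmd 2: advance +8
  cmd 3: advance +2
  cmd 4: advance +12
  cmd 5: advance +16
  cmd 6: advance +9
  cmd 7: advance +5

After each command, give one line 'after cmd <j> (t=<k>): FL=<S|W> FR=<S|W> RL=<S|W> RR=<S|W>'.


start t=14: FL=S FR=W RL=S RR=W
cmd 1: advance +3 → t=17, phase=(4,12,4,12) → FL=S FR=W RL=S RR=W
cmd 2: advance +8 → t=25, phase=(12,4,12,4) → FL=W FR=S RL=W RR=S
cmd 3: advance +2 → t=27, phase=(14,6,14,6) → FL=W FR=W RL=W RR=W
cmd 4: advance +12 → t=39, phase=(10,2,10,2) → FL=W FR=S RL=W RR=S
cmd 5: advance +16 → t=55, phase=(10,2,10,2) → FL=W FR=S RL=W RR=S
cmd 6: advance +9 → t=64, phase=(3,11,3,11) → FL=S FR=W RL=S RR=W
cmd 7: advance +5 → t=69, phase=(8,0,8,0) → FL=W FR=S RL=W RR=S

after cmd 1 (t=17): FL=S FR=W RL=S RR=W
after cmd 2 (t=25): FL=W FR=S RL=W RR=S
after cmd 3 (t=27): FL=W FR=W RL=W RR=W
after cmd 4 (t=39): FL=W FR=S RL=W RR=S
after cmd 5 (t=55): FL=W FR=S RL=W RR=S
after cmd 6 (t=64): FL=S FR=W RL=S RR=W
after cmd 7 (t=69): FL=W FR=S RL=W RR=S


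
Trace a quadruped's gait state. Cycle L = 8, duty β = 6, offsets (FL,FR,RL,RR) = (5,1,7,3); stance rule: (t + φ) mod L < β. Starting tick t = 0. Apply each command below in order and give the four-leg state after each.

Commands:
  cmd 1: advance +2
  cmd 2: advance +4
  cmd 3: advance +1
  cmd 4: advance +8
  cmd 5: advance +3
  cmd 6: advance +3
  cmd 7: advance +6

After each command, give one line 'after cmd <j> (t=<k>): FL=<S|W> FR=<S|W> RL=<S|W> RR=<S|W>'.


after cmd 1 (t=2): FL=W FR=S RL=S RR=S
after cmd 2 (t=6): FL=S FR=W RL=S RR=S
after cmd 3 (t=7): FL=S FR=S RL=W RR=S
after cmd 4 (t=15): FL=S FR=S RL=W RR=S
after cmd 5 (t=18): FL=W FR=S RL=S RR=S
after cmd 6 (t=21): FL=S FR=W RL=S RR=S
after cmd 7 (t=27): FL=S FR=S RL=S RR=W

start t=0: FL=S FR=S RL=W RR=S
cmd 1: advance +2 → t=2, phase=(7,3,1,5) → FL=W FR=S RL=S RR=S
cmd 2: advance +4 → t=6, phase=(3,7,5,1) → FL=S FR=W RL=S RR=S
cmd 3: advance +1 → t=7, phase=(4,0,6,2) → FL=S FR=S RL=W RR=S
cmd 4: advance +8 → t=15, phase=(4,0,6,2) → FL=S FR=S RL=W RR=S
cmd 5: advance +3 → t=18, phase=(7,3,1,5) → FL=W FR=S RL=S RR=S
cmd 6: advance +3 → t=21, phase=(2,6,4,0) → FL=S FR=W RL=S RR=S
cmd 7: advance +6 → t=27, phase=(0,4,2,6) → FL=S FR=S RL=S RR=W


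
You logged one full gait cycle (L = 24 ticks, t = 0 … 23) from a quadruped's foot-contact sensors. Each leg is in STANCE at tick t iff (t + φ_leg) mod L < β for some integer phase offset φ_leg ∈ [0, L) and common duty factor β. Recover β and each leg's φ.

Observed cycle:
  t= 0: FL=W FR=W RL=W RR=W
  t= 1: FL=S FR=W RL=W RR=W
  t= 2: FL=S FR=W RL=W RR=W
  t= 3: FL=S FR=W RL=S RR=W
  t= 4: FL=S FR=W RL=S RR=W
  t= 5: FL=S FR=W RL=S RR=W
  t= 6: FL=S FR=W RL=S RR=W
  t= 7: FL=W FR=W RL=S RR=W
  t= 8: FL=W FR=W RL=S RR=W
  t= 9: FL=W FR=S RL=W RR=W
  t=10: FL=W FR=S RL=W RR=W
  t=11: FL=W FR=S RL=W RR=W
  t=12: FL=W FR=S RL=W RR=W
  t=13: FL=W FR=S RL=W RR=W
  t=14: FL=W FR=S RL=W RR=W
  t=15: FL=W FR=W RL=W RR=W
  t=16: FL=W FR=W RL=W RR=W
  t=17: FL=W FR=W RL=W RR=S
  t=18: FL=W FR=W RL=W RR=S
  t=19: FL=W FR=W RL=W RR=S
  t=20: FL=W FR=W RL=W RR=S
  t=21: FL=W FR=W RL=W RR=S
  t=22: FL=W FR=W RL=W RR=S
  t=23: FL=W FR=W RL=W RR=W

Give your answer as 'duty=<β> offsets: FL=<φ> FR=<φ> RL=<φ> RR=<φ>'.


duty=6 offsets: FL=23 FR=15 RL=21 RR=7

duty β = stance ticks per leg = 6
FL: stance ticks = 6; W→S at t=1 → φ=23
FR: stance ticks = 6; W→S at t=9 → φ=15
RL: stance ticks = 6; W→S at t=3 → φ=21
RR: stance ticks = 6; W→S at t=17 → φ=7


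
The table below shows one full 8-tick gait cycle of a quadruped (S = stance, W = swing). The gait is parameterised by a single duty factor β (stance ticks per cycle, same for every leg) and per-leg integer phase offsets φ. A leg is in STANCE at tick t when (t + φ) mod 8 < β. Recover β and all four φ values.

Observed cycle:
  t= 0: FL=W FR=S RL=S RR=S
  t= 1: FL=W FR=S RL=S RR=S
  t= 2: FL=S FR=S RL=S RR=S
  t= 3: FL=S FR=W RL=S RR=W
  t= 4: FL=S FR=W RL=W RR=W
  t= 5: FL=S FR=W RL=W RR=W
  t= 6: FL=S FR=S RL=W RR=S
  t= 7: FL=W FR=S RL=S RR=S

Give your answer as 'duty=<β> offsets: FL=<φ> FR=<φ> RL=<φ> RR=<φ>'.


duty β = stance ticks per leg = 5
FL: stance ticks = 5; W→S at t=2 → φ=6
FR: stance ticks = 5; W→S at t=6 → φ=2
RL: stance ticks = 5; W→S at t=7 → φ=1
RR: stance ticks = 5; W→S at t=6 → φ=2

duty=5 offsets: FL=6 FR=2 RL=1 RR=2


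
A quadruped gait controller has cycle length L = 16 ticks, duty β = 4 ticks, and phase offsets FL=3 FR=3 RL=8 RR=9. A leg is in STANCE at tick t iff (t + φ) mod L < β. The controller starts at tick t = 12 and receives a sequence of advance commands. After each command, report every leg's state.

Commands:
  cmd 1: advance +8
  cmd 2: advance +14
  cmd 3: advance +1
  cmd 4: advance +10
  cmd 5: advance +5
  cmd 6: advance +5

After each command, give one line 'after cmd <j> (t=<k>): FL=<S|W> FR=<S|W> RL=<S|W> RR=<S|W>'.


after cmd 1 (t=20): FL=W FR=W RL=W RR=W
after cmd 2 (t=34): FL=W FR=W RL=W RR=W
after cmd 3 (t=35): FL=W FR=W RL=W RR=W
after cmd 4 (t=45): FL=S FR=S RL=W RR=W
after cmd 5 (t=50): FL=W FR=W RL=W RR=W
after cmd 6 (t=55): FL=W FR=W RL=W RR=S

start t=12: FL=W FR=W RL=W RR=W
cmd 1: advance +8 → t=20, phase=(7,7,12,13) → FL=W FR=W RL=W RR=W
cmd 2: advance +14 → t=34, phase=(5,5,10,11) → FL=W FR=W RL=W RR=W
cmd 3: advance +1 → t=35, phase=(6,6,11,12) → FL=W FR=W RL=W RR=W
cmd 4: advance +10 → t=45, phase=(0,0,5,6) → FL=S FR=S RL=W RR=W
cmd 5: advance +5 → t=50, phase=(5,5,10,11) → FL=W FR=W RL=W RR=W
cmd 6: advance +5 → t=55, phase=(10,10,15,0) → FL=W FR=W RL=W RR=S


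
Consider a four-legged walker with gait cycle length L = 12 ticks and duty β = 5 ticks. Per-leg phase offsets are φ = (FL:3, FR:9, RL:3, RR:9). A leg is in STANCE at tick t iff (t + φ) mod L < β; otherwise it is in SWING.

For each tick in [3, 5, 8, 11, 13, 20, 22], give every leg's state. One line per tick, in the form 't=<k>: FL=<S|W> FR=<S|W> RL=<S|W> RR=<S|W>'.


t=3: phase=(6,0,6,0) vs β=5 → FL=W FR=S RL=W RR=S
t=5: phase=(8,2,8,2) vs β=5 → FL=W FR=S RL=W RR=S
t=8: phase=(11,5,11,5) vs β=5 → FL=W FR=W RL=W RR=W
t=11: phase=(2,8,2,8) vs β=5 → FL=S FR=W RL=S RR=W
t=13: phase=(4,10,4,10) vs β=5 → FL=S FR=W RL=S RR=W
t=20: phase=(11,5,11,5) vs β=5 → FL=W FR=W RL=W RR=W
t=22: phase=(1,7,1,7) vs β=5 → FL=S FR=W RL=S RR=W

t=3: FL=W FR=S RL=W RR=S
t=5: FL=W FR=S RL=W RR=S
t=8: FL=W FR=W RL=W RR=W
t=11: FL=S FR=W RL=S RR=W
t=13: FL=S FR=W RL=S RR=W
t=20: FL=W FR=W RL=W RR=W
t=22: FL=S FR=W RL=S RR=W


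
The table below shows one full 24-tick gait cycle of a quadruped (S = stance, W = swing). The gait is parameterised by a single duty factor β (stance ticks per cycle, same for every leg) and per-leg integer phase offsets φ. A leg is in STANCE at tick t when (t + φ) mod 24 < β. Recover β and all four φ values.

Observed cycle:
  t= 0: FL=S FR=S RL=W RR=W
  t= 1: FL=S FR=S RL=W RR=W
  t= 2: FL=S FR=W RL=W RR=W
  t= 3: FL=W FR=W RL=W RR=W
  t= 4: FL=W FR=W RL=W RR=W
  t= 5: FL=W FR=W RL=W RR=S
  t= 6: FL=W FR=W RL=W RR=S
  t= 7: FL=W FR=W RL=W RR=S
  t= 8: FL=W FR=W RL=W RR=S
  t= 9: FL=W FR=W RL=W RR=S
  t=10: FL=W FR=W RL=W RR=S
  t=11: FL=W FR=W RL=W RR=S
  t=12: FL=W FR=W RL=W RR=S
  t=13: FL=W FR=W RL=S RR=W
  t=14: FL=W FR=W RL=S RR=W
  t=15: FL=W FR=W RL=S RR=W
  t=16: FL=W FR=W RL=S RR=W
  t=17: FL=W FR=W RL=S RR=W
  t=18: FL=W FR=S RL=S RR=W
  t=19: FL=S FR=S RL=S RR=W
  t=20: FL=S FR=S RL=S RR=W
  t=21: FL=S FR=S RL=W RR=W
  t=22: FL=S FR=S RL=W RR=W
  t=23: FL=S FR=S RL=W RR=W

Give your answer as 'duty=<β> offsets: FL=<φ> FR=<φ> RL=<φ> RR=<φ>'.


duty β = stance ticks per leg = 8
FL: stance ticks = 8; W→S at t=19 → φ=5
FR: stance ticks = 8; W→S at t=18 → φ=6
RL: stance ticks = 8; W→S at t=13 → φ=11
RR: stance ticks = 8; W→S at t=5 → φ=19

duty=8 offsets: FL=5 FR=6 RL=11 RR=19


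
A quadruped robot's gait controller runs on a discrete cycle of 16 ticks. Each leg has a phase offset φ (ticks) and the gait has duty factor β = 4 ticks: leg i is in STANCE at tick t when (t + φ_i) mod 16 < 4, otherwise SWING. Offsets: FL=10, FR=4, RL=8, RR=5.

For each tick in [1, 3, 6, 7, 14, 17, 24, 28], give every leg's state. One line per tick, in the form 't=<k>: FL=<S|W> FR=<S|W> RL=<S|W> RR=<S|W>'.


t=1: FL=W FR=W RL=W RR=W
t=3: FL=W FR=W RL=W RR=W
t=6: FL=S FR=W RL=W RR=W
t=7: FL=S FR=W RL=W RR=W
t=14: FL=W FR=S RL=W RR=S
t=17: FL=W FR=W RL=W RR=W
t=24: FL=S FR=W RL=S RR=W
t=28: FL=W FR=S RL=W RR=S

t=1: phase=(11,5,9,6) vs β=4 → FL=W FR=W RL=W RR=W
t=3: phase=(13,7,11,8) vs β=4 → FL=W FR=W RL=W RR=W
t=6: phase=(0,10,14,11) vs β=4 → FL=S FR=W RL=W RR=W
t=7: phase=(1,11,15,12) vs β=4 → FL=S FR=W RL=W RR=W
t=14: phase=(8,2,6,3) vs β=4 → FL=W FR=S RL=W RR=S
t=17: phase=(11,5,9,6) vs β=4 → FL=W FR=W RL=W RR=W
t=24: phase=(2,12,0,13) vs β=4 → FL=S FR=W RL=S RR=W
t=28: phase=(6,0,4,1) vs β=4 → FL=W FR=S RL=W RR=S


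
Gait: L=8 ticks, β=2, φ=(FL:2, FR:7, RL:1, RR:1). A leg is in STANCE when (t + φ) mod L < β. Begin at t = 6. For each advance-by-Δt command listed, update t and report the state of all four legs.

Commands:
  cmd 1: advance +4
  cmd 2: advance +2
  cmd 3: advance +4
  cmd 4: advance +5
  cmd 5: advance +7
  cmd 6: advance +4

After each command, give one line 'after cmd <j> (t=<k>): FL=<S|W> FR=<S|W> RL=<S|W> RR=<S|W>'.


start t=6: FL=S FR=W RL=W RR=W
cmd 1: advance +4 → t=10, phase=(4,1,3,3) → FL=W FR=S RL=W RR=W
cmd 2: advance +2 → t=12, phase=(6,3,5,5) → FL=W FR=W RL=W RR=W
cmd 3: advance +4 → t=16, phase=(2,7,1,1) → FL=W FR=W RL=S RR=S
cmd 4: advance +5 → t=21, phase=(7,4,6,6) → FL=W FR=W RL=W RR=W
cmd 5: advance +7 → t=28, phase=(6,3,5,5) → FL=W FR=W RL=W RR=W
cmd 6: advance +4 → t=32, phase=(2,7,1,1) → FL=W FR=W RL=S RR=S

after cmd 1 (t=10): FL=W FR=S RL=W RR=W
after cmd 2 (t=12): FL=W FR=W RL=W RR=W
after cmd 3 (t=16): FL=W FR=W RL=S RR=S
after cmd 4 (t=21): FL=W FR=W RL=W RR=W
after cmd 5 (t=28): FL=W FR=W RL=W RR=W
after cmd 6 (t=32): FL=W FR=W RL=S RR=S


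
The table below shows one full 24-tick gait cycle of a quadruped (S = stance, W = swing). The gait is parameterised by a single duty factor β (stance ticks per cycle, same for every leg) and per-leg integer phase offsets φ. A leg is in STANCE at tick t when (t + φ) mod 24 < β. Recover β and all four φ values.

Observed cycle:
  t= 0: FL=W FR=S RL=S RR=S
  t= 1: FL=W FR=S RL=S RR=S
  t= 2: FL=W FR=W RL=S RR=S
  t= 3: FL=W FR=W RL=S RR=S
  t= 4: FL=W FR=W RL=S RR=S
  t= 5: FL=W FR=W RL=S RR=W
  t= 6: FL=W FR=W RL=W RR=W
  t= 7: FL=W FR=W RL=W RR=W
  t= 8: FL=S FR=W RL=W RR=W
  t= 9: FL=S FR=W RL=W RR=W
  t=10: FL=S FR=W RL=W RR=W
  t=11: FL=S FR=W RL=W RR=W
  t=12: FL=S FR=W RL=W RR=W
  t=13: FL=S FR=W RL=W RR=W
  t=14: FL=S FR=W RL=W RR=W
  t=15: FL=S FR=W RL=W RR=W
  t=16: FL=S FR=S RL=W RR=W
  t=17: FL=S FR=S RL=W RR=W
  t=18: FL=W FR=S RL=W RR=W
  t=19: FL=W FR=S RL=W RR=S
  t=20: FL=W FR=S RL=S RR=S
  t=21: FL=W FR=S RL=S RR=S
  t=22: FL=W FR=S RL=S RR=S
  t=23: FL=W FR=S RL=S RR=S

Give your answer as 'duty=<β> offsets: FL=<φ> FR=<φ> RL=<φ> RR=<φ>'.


duty=10 offsets: FL=16 FR=8 RL=4 RR=5

duty β = stance ticks per leg = 10
FL: stance ticks = 10; W→S at t=8 → φ=16
FR: stance ticks = 10; W→S at t=16 → φ=8
RL: stance ticks = 10; W→S at t=20 → φ=4
RR: stance ticks = 10; W→S at t=19 → φ=5


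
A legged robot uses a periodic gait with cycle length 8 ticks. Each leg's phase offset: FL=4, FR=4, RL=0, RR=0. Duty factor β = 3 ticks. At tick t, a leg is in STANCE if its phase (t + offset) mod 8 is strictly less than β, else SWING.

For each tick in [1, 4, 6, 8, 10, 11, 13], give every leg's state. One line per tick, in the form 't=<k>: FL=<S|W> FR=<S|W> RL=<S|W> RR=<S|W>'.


t=1: FL=W FR=W RL=S RR=S
t=4: FL=S FR=S RL=W RR=W
t=6: FL=S FR=S RL=W RR=W
t=8: FL=W FR=W RL=S RR=S
t=10: FL=W FR=W RL=S RR=S
t=11: FL=W FR=W RL=W RR=W
t=13: FL=S FR=S RL=W RR=W

t=1: phase=(5,5,1,1) vs β=3 → FL=W FR=W RL=S RR=S
t=4: phase=(0,0,4,4) vs β=3 → FL=S FR=S RL=W RR=W
t=6: phase=(2,2,6,6) vs β=3 → FL=S FR=S RL=W RR=W
t=8: phase=(4,4,0,0) vs β=3 → FL=W FR=W RL=S RR=S
t=10: phase=(6,6,2,2) vs β=3 → FL=W FR=W RL=S RR=S
t=11: phase=(7,7,3,3) vs β=3 → FL=W FR=W RL=W RR=W
t=13: phase=(1,1,5,5) vs β=3 → FL=S FR=S RL=W RR=W


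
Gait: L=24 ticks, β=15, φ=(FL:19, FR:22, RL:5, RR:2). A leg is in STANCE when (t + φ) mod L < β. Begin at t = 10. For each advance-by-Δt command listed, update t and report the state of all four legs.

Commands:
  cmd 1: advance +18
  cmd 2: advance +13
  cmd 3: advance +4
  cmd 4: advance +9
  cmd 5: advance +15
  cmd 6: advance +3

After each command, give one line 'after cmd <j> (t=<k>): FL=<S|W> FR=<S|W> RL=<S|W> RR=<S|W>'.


start t=10: FL=S FR=S RL=W RR=S
cmd 1: advance +18 → t=28, phase=(23,2,9,6) → FL=W FR=S RL=S RR=S
cmd 2: advance +13 → t=41, phase=(12,15,22,19) → FL=S FR=W RL=W RR=W
cmd 3: advance +4 → t=45, phase=(16,19,2,23) → FL=W FR=W RL=S RR=W
cmd 4: advance +9 → t=54, phase=(1,4,11,8) → FL=S FR=S RL=S RR=S
cmd 5: advance +15 → t=69, phase=(16,19,2,23) → FL=W FR=W RL=S RR=W
cmd 6: advance +3 → t=72, phase=(19,22,5,2) → FL=W FR=W RL=S RR=S

after cmd 1 (t=28): FL=W FR=S RL=S RR=S
after cmd 2 (t=41): FL=S FR=W RL=W RR=W
after cmd 3 (t=45): FL=W FR=W RL=S RR=W
after cmd 4 (t=54): FL=S FR=S RL=S RR=S
after cmd 5 (t=69): FL=W FR=W RL=S RR=W
after cmd 6 (t=72): FL=W FR=W RL=S RR=S


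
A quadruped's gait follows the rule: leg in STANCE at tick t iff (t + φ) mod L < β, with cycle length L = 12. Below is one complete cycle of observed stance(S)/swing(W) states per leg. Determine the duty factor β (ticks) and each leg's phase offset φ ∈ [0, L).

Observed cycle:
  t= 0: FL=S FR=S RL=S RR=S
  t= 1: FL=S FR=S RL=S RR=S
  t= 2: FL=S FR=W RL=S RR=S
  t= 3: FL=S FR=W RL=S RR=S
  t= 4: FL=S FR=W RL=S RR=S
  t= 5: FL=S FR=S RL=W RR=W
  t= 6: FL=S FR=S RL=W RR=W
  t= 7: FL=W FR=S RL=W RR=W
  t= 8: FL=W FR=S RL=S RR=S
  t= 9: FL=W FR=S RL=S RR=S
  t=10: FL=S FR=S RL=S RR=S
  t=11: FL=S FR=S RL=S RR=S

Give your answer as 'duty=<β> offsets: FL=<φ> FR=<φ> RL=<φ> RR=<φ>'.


duty=9 offsets: FL=2 FR=7 RL=4 RR=4

duty β = stance ticks per leg = 9
FL: stance ticks = 9; W→S at t=10 → φ=2
FR: stance ticks = 9; W→S at t=5 → φ=7
RL: stance ticks = 9; W→S at t=8 → φ=4
RR: stance ticks = 9; W→S at t=8 → φ=4


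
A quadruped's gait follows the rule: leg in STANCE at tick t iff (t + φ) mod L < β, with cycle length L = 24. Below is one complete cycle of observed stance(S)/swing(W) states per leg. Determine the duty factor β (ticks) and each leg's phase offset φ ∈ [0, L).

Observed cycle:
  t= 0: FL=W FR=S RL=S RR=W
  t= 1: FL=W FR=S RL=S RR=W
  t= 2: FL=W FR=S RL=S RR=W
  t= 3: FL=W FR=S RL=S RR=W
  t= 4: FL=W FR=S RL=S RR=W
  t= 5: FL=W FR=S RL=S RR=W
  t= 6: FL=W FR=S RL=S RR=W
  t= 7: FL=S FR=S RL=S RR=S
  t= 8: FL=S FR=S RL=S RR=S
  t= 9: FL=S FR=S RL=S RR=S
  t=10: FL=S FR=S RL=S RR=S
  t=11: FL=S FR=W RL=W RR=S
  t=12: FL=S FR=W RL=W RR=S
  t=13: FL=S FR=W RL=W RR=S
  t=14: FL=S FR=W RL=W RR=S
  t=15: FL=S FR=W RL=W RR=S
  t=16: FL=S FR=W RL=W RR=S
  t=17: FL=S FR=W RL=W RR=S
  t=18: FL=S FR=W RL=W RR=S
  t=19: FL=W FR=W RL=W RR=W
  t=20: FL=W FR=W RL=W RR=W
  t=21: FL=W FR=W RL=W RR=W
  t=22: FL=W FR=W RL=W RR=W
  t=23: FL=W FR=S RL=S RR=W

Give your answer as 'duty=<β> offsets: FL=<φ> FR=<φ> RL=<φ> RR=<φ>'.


duty β = stance ticks per leg = 12
FL: stance ticks = 12; W→S at t=7 → φ=17
FR: stance ticks = 12; W→S at t=23 → φ=1
RL: stance ticks = 12; W→S at t=23 → φ=1
RR: stance ticks = 12; W→S at t=7 → φ=17

duty=12 offsets: FL=17 FR=1 RL=1 RR=17


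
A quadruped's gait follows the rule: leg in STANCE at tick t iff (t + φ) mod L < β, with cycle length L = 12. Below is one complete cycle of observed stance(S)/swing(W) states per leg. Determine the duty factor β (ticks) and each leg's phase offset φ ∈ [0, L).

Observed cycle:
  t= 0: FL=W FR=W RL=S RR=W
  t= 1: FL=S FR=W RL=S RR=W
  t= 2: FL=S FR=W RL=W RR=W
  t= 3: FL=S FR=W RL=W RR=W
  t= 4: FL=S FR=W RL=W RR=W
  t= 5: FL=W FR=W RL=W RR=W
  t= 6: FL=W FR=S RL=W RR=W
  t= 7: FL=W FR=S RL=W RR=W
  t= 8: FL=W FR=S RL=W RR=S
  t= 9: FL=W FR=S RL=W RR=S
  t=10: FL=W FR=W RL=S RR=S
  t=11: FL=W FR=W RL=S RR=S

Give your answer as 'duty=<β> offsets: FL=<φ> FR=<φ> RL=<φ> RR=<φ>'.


duty=4 offsets: FL=11 FR=6 RL=2 RR=4

duty β = stance ticks per leg = 4
FL: stance ticks = 4; W→S at t=1 → φ=11
FR: stance ticks = 4; W→S at t=6 → φ=6
RL: stance ticks = 4; W→S at t=10 → φ=2
RR: stance ticks = 4; W→S at t=8 → φ=4


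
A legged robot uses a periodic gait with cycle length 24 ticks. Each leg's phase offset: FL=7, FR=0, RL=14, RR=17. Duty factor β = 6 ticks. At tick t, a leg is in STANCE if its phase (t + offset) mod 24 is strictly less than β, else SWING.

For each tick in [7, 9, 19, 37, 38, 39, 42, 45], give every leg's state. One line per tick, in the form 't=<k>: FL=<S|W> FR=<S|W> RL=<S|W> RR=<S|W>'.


t=7: FL=W FR=W RL=W RR=S
t=9: FL=W FR=W RL=W RR=S
t=19: FL=S FR=W RL=W RR=W
t=37: FL=W FR=W RL=S RR=W
t=38: FL=W FR=W RL=S RR=W
t=39: FL=W FR=W RL=S RR=W
t=42: FL=S FR=W RL=W RR=W
t=45: FL=S FR=W RL=W RR=W

t=7: phase=(14,7,21,0) vs β=6 → FL=W FR=W RL=W RR=S
t=9: phase=(16,9,23,2) vs β=6 → FL=W FR=W RL=W RR=S
t=19: phase=(2,19,9,12) vs β=6 → FL=S FR=W RL=W RR=W
t=37: phase=(20,13,3,6) vs β=6 → FL=W FR=W RL=S RR=W
t=38: phase=(21,14,4,7) vs β=6 → FL=W FR=W RL=S RR=W
t=39: phase=(22,15,5,8) vs β=6 → FL=W FR=W RL=S RR=W
t=42: phase=(1,18,8,11) vs β=6 → FL=S FR=W RL=W RR=W
t=45: phase=(4,21,11,14) vs β=6 → FL=S FR=W RL=W RR=W


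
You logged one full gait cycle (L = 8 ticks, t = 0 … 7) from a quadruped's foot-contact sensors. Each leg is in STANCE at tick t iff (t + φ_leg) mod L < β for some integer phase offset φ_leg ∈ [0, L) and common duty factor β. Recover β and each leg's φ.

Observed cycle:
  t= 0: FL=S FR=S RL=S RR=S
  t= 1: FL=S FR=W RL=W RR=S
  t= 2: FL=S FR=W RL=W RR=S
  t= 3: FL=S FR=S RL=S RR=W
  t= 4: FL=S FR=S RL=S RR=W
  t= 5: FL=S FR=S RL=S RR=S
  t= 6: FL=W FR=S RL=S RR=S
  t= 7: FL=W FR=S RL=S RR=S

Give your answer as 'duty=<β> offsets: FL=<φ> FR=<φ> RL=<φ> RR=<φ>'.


duty=6 offsets: FL=0 FR=5 RL=5 RR=3

duty β = stance ticks per leg = 6
FL: stance ticks = 6; W→S at t=0 → φ=0
FR: stance ticks = 6; W→S at t=3 → φ=5
RL: stance ticks = 6; W→S at t=3 → φ=5
RR: stance ticks = 6; W→S at t=5 → φ=3


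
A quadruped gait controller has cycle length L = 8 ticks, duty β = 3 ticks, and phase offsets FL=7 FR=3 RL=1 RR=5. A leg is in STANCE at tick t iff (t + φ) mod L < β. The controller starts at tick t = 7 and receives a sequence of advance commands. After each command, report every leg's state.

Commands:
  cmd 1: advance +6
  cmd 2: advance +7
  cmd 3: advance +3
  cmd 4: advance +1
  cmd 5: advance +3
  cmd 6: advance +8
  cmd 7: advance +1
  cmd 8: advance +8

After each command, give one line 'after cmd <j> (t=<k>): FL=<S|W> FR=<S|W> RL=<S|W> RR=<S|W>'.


after cmd 1 (t=13): FL=W FR=S RL=W RR=S
after cmd 2 (t=20): FL=W FR=W RL=W RR=S
after cmd 3 (t=23): FL=W FR=S RL=S RR=W
after cmd 4 (t=24): FL=W FR=W RL=S RR=W
after cmd 5 (t=27): FL=S FR=W RL=W RR=S
after cmd 6 (t=35): FL=S FR=W RL=W RR=S
after cmd 7 (t=36): FL=W FR=W RL=W RR=S
after cmd 8 (t=44): FL=W FR=W RL=W RR=S

start t=7: FL=W FR=S RL=S RR=W
cmd 1: advance +6 → t=13, phase=(4,0,6,2) → FL=W FR=S RL=W RR=S
cmd 2: advance +7 → t=20, phase=(3,7,5,1) → FL=W FR=W RL=W RR=S
cmd 3: advance +3 → t=23, phase=(6,2,0,4) → FL=W FR=S RL=S RR=W
cmd 4: advance +1 → t=24, phase=(7,3,1,5) → FL=W FR=W RL=S RR=W
cmd 5: advance +3 → t=27, phase=(2,6,4,0) → FL=S FR=W RL=W RR=S
cmd 6: advance +8 → t=35, phase=(2,6,4,0) → FL=S FR=W RL=W RR=S
cmd 7: advance +1 → t=36, phase=(3,7,5,1) → FL=W FR=W RL=W RR=S
cmd 8: advance +8 → t=44, phase=(3,7,5,1) → FL=W FR=W RL=W RR=S
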